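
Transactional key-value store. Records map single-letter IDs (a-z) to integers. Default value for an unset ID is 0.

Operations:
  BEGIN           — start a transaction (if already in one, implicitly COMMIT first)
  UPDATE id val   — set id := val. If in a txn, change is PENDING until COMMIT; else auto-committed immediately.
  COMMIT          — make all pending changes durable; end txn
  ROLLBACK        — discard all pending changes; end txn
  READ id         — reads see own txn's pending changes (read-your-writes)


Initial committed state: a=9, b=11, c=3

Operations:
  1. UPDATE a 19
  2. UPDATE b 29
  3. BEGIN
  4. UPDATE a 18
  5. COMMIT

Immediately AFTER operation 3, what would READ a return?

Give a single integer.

Answer: 19

Derivation:
Initial committed: {a=9, b=11, c=3}
Op 1: UPDATE a=19 (auto-commit; committed a=19)
Op 2: UPDATE b=29 (auto-commit; committed b=29)
Op 3: BEGIN: in_txn=True, pending={}
After op 3: visible(a) = 19 (pending={}, committed={a=19, b=29, c=3})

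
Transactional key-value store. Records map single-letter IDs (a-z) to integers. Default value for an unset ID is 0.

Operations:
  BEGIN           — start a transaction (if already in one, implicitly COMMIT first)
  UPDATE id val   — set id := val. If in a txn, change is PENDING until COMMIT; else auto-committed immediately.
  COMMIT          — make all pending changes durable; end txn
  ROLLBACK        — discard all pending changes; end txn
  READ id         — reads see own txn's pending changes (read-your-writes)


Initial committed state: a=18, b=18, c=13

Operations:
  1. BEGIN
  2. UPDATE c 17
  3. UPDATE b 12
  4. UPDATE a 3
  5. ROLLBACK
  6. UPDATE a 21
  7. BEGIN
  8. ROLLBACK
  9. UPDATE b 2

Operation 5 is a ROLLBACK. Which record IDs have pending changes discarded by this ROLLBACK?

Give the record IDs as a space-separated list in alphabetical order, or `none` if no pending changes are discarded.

Initial committed: {a=18, b=18, c=13}
Op 1: BEGIN: in_txn=True, pending={}
Op 2: UPDATE c=17 (pending; pending now {c=17})
Op 3: UPDATE b=12 (pending; pending now {b=12, c=17})
Op 4: UPDATE a=3 (pending; pending now {a=3, b=12, c=17})
Op 5: ROLLBACK: discarded pending ['a', 'b', 'c']; in_txn=False
Op 6: UPDATE a=21 (auto-commit; committed a=21)
Op 7: BEGIN: in_txn=True, pending={}
Op 8: ROLLBACK: discarded pending []; in_txn=False
Op 9: UPDATE b=2 (auto-commit; committed b=2)
ROLLBACK at op 5 discards: ['a', 'b', 'c']

Answer: a b c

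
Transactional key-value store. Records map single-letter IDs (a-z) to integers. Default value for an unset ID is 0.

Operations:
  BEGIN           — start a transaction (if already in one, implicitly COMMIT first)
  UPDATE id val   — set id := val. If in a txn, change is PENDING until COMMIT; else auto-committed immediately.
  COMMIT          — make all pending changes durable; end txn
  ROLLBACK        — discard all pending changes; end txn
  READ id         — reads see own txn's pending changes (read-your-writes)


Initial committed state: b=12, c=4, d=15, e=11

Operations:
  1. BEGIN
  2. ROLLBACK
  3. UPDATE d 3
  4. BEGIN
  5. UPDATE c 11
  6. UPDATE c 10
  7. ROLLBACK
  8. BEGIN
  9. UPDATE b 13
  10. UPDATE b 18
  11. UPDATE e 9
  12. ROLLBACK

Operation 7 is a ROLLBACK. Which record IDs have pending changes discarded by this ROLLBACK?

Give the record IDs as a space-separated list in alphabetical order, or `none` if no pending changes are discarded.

Initial committed: {b=12, c=4, d=15, e=11}
Op 1: BEGIN: in_txn=True, pending={}
Op 2: ROLLBACK: discarded pending []; in_txn=False
Op 3: UPDATE d=3 (auto-commit; committed d=3)
Op 4: BEGIN: in_txn=True, pending={}
Op 5: UPDATE c=11 (pending; pending now {c=11})
Op 6: UPDATE c=10 (pending; pending now {c=10})
Op 7: ROLLBACK: discarded pending ['c']; in_txn=False
Op 8: BEGIN: in_txn=True, pending={}
Op 9: UPDATE b=13 (pending; pending now {b=13})
Op 10: UPDATE b=18 (pending; pending now {b=18})
Op 11: UPDATE e=9 (pending; pending now {b=18, e=9})
Op 12: ROLLBACK: discarded pending ['b', 'e']; in_txn=False
ROLLBACK at op 7 discards: ['c']

Answer: c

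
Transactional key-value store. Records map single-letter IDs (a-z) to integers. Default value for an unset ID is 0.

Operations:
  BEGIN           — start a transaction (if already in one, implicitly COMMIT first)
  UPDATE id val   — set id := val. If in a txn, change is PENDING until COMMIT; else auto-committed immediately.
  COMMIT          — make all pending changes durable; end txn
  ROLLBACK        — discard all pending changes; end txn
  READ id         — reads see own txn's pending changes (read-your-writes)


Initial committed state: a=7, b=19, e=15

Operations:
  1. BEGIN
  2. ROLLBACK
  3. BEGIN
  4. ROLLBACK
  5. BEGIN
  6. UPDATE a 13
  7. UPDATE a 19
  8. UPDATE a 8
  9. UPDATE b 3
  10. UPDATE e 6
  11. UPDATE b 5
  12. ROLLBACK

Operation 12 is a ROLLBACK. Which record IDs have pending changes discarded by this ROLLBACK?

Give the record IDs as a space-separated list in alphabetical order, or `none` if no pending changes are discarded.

Answer: a b e

Derivation:
Initial committed: {a=7, b=19, e=15}
Op 1: BEGIN: in_txn=True, pending={}
Op 2: ROLLBACK: discarded pending []; in_txn=False
Op 3: BEGIN: in_txn=True, pending={}
Op 4: ROLLBACK: discarded pending []; in_txn=False
Op 5: BEGIN: in_txn=True, pending={}
Op 6: UPDATE a=13 (pending; pending now {a=13})
Op 7: UPDATE a=19 (pending; pending now {a=19})
Op 8: UPDATE a=8 (pending; pending now {a=8})
Op 9: UPDATE b=3 (pending; pending now {a=8, b=3})
Op 10: UPDATE e=6 (pending; pending now {a=8, b=3, e=6})
Op 11: UPDATE b=5 (pending; pending now {a=8, b=5, e=6})
Op 12: ROLLBACK: discarded pending ['a', 'b', 'e']; in_txn=False
ROLLBACK at op 12 discards: ['a', 'b', 'e']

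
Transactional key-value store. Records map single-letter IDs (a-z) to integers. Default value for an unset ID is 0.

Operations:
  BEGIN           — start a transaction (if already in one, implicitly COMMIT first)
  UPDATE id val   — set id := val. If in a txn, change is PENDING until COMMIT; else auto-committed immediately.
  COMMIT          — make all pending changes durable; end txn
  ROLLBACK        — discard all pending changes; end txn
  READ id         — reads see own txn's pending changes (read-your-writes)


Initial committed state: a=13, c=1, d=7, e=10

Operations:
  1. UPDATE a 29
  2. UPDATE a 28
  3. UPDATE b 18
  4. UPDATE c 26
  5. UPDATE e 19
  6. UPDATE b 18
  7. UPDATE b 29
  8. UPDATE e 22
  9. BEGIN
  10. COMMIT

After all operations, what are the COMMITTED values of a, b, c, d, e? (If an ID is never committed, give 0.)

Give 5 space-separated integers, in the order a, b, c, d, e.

Initial committed: {a=13, c=1, d=7, e=10}
Op 1: UPDATE a=29 (auto-commit; committed a=29)
Op 2: UPDATE a=28 (auto-commit; committed a=28)
Op 3: UPDATE b=18 (auto-commit; committed b=18)
Op 4: UPDATE c=26 (auto-commit; committed c=26)
Op 5: UPDATE e=19 (auto-commit; committed e=19)
Op 6: UPDATE b=18 (auto-commit; committed b=18)
Op 7: UPDATE b=29 (auto-commit; committed b=29)
Op 8: UPDATE e=22 (auto-commit; committed e=22)
Op 9: BEGIN: in_txn=True, pending={}
Op 10: COMMIT: merged [] into committed; committed now {a=28, b=29, c=26, d=7, e=22}
Final committed: {a=28, b=29, c=26, d=7, e=22}

Answer: 28 29 26 7 22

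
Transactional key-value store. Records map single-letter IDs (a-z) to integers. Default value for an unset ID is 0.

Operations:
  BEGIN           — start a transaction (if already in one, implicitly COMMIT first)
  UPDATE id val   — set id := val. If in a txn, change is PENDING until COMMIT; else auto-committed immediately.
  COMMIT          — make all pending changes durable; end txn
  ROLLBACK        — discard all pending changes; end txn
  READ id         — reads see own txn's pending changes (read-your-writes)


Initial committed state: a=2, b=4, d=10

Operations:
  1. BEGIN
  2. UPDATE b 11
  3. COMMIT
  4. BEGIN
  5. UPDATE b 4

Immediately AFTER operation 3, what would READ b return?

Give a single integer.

Initial committed: {a=2, b=4, d=10}
Op 1: BEGIN: in_txn=True, pending={}
Op 2: UPDATE b=11 (pending; pending now {b=11})
Op 3: COMMIT: merged ['b'] into committed; committed now {a=2, b=11, d=10}
After op 3: visible(b) = 11 (pending={}, committed={a=2, b=11, d=10})

Answer: 11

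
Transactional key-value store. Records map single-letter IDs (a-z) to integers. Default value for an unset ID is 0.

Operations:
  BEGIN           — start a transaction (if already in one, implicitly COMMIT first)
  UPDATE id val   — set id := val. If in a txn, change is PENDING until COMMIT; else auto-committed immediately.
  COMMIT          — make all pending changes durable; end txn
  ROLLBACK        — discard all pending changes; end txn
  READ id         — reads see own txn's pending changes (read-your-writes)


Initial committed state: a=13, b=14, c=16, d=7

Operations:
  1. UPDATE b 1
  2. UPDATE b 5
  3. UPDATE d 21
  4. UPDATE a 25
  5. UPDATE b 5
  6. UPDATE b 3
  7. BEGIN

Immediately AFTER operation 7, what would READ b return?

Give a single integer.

Answer: 3

Derivation:
Initial committed: {a=13, b=14, c=16, d=7}
Op 1: UPDATE b=1 (auto-commit; committed b=1)
Op 2: UPDATE b=5 (auto-commit; committed b=5)
Op 3: UPDATE d=21 (auto-commit; committed d=21)
Op 4: UPDATE a=25 (auto-commit; committed a=25)
Op 5: UPDATE b=5 (auto-commit; committed b=5)
Op 6: UPDATE b=3 (auto-commit; committed b=3)
Op 7: BEGIN: in_txn=True, pending={}
After op 7: visible(b) = 3 (pending={}, committed={a=25, b=3, c=16, d=21})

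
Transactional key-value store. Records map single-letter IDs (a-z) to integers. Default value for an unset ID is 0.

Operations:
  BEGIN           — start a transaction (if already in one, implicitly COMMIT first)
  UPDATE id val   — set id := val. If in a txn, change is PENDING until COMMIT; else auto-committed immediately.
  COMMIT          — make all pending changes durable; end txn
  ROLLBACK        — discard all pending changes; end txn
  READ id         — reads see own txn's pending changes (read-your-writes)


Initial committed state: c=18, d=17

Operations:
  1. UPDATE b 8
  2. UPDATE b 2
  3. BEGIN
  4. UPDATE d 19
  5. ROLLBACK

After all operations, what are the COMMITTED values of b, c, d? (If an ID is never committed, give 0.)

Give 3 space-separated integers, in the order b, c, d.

Answer: 2 18 17

Derivation:
Initial committed: {c=18, d=17}
Op 1: UPDATE b=8 (auto-commit; committed b=8)
Op 2: UPDATE b=2 (auto-commit; committed b=2)
Op 3: BEGIN: in_txn=True, pending={}
Op 4: UPDATE d=19 (pending; pending now {d=19})
Op 5: ROLLBACK: discarded pending ['d']; in_txn=False
Final committed: {b=2, c=18, d=17}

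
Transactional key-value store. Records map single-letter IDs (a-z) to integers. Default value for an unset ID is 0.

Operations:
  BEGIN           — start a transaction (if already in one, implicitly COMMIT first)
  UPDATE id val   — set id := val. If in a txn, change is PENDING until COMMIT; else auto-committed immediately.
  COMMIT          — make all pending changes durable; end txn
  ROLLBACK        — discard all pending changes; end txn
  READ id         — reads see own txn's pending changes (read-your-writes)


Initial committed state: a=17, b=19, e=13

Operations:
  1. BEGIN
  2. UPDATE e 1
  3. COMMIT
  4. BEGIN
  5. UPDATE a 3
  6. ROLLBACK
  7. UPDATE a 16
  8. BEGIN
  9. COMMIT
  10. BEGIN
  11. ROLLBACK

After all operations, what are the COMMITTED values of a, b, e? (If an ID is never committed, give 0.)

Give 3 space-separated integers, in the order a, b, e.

Answer: 16 19 1

Derivation:
Initial committed: {a=17, b=19, e=13}
Op 1: BEGIN: in_txn=True, pending={}
Op 2: UPDATE e=1 (pending; pending now {e=1})
Op 3: COMMIT: merged ['e'] into committed; committed now {a=17, b=19, e=1}
Op 4: BEGIN: in_txn=True, pending={}
Op 5: UPDATE a=3 (pending; pending now {a=3})
Op 6: ROLLBACK: discarded pending ['a']; in_txn=False
Op 7: UPDATE a=16 (auto-commit; committed a=16)
Op 8: BEGIN: in_txn=True, pending={}
Op 9: COMMIT: merged [] into committed; committed now {a=16, b=19, e=1}
Op 10: BEGIN: in_txn=True, pending={}
Op 11: ROLLBACK: discarded pending []; in_txn=False
Final committed: {a=16, b=19, e=1}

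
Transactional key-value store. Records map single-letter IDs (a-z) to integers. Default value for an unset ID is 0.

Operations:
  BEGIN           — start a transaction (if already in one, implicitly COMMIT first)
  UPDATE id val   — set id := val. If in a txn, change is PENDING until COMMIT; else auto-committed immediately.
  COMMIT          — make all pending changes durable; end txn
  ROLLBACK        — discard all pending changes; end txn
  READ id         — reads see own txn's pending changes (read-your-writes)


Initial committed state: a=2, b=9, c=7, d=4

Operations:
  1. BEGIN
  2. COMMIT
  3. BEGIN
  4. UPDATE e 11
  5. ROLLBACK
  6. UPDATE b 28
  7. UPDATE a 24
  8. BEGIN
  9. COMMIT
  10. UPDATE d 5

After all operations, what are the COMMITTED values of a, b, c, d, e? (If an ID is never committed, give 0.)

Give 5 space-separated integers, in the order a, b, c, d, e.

Initial committed: {a=2, b=9, c=7, d=4}
Op 1: BEGIN: in_txn=True, pending={}
Op 2: COMMIT: merged [] into committed; committed now {a=2, b=9, c=7, d=4}
Op 3: BEGIN: in_txn=True, pending={}
Op 4: UPDATE e=11 (pending; pending now {e=11})
Op 5: ROLLBACK: discarded pending ['e']; in_txn=False
Op 6: UPDATE b=28 (auto-commit; committed b=28)
Op 7: UPDATE a=24 (auto-commit; committed a=24)
Op 8: BEGIN: in_txn=True, pending={}
Op 9: COMMIT: merged [] into committed; committed now {a=24, b=28, c=7, d=4}
Op 10: UPDATE d=5 (auto-commit; committed d=5)
Final committed: {a=24, b=28, c=7, d=5}

Answer: 24 28 7 5 0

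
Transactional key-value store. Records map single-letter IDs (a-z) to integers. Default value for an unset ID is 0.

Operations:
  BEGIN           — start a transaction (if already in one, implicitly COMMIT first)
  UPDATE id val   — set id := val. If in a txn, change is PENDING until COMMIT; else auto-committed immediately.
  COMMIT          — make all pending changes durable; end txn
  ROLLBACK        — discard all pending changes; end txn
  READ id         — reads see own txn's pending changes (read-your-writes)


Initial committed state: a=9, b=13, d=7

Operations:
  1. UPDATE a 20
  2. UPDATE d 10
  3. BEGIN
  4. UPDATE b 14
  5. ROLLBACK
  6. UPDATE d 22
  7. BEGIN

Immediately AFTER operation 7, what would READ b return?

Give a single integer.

Answer: 13

Derivation:
Initial committed: {a=9, b=13, d=7}
Op 1: UPDATE a=20 (auto-commit; committed a=20)
Op 2: UPDATE d=10 (auto-commit; committed d=10)
Op 3: BEGIN: in_txn=True, pending={}
Op 4: UPDATE b=14 (pending; pending now {b=14})
Op 5: ROLLBACK: discarded pending ['b']; in_txn=False
Op 6: UPDATE d=22 (auto-commit; committed d=22)
Op 7: BEGIN: in_txn=True, pending={}
After op 7: visible(b) = 13 (pending={}, committed={a=20, b=13, d=22})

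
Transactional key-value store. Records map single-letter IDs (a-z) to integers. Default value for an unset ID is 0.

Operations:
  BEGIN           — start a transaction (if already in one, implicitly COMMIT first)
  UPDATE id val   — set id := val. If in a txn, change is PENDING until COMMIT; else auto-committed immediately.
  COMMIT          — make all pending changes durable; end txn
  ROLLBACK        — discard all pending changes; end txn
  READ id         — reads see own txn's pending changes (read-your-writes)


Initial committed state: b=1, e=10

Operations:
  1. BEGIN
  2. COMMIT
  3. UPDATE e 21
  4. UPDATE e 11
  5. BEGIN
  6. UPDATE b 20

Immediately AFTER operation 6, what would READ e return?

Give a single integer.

Initial committed: {b=1, e=10}
Op 1: BEGIN: in_txn=True, pending={}
Op 2: COMMIT: merged [] into committed; committed now {b=1, e=10}
Op 3: UPDATE e=21 (auto-commit; committed e=21)
Op 4: UPDATE e=11 (auto-commit; committed e=11)
Op 5: BEGIN: in_txn=True, pending={}
Op 6: UPDATE b=20 (pending; pending now {b=20})
After op 6: visible(e) = 11 (pending={b=20}, committed={b=1, e=11})

Answer: 11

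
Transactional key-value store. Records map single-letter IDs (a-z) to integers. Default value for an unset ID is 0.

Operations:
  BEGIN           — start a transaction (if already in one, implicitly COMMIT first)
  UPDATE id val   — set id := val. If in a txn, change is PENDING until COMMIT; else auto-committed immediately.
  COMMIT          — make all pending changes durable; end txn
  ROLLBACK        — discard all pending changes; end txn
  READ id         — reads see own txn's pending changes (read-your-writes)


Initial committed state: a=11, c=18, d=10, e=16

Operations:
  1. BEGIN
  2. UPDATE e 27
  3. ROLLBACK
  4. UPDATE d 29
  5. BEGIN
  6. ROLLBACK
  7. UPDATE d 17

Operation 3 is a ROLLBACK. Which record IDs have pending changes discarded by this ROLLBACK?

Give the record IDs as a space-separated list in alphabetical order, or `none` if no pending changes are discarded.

Answer: e

Derivation:
Initial committed: {a=11, c=18, d=10, e=16}
Op 1: BEGIN: in_txn=True, pending={}
Op 2: UPDATE e=27 (pending; pending now {e=27})
Op 3: ROLLBACK: discarded pending ['e']; in_txn=False
Op 4: UPDATE d=29 (auto-commit; committed d=29)
Op 5: BEGIN: in_txn=True, pending={}
Op 6: ROLLBACK: discarded pending []; in_txn=False
Op 7: UPDATE d=17 (auto-commit; committed d=17)
ROLLBACK at op 3 discards: ['e']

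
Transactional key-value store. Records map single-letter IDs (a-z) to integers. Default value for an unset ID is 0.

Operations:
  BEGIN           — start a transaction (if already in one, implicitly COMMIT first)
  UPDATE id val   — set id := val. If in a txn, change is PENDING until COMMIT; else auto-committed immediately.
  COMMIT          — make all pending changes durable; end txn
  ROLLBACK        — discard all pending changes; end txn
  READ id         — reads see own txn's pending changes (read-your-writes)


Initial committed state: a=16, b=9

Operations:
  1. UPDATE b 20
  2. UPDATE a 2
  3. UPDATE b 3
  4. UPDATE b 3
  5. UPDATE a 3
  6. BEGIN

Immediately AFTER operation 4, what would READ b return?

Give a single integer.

Initial committed: {a=16, b=9}
Op 1: UPDATE b=20 (auto-commit; committed b=20)
Op 2: UPDATE a=2 (auto-commit; committed a=2)
Op 3: UPDATE b=3 (auto-commit; committed b=3)
Op 4: UPDATE b=3 (auto-commit; committed b=3)
After op 4: visible(b) = 3 (pending={}, committed={a=2, b=3})

Answer: 3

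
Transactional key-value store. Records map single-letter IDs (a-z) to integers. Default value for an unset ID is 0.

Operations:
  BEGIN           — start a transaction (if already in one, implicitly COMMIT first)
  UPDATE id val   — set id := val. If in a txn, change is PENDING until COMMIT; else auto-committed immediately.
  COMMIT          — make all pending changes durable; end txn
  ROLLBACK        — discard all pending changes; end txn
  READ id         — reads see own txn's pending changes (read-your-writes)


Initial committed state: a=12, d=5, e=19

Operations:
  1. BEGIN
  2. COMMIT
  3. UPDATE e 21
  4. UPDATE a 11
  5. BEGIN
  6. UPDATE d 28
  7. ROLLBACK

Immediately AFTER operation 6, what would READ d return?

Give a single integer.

Answer: 28

Derivation:
Initial committed: {a=12, d=5, e=19}
Op 1: BEGIN: in_txn=True, pending={}
Op 2: COMMIT: merged [] into committed; committed now {a=12, d=5, e=19}
Op 3: UPDATE e=21 (auto-commit; committed e=21)
Op 4: UPDATE a=11 (auto-commit; committed a=11)
Op 5: BEGIN: in_txn=True, pending={}
Op 6: UPDATE d=28 (pending; pending now {d=28})
After op 6: visible(d) = 28 (pending={d=28}, committed={a=11, d=5, e=21})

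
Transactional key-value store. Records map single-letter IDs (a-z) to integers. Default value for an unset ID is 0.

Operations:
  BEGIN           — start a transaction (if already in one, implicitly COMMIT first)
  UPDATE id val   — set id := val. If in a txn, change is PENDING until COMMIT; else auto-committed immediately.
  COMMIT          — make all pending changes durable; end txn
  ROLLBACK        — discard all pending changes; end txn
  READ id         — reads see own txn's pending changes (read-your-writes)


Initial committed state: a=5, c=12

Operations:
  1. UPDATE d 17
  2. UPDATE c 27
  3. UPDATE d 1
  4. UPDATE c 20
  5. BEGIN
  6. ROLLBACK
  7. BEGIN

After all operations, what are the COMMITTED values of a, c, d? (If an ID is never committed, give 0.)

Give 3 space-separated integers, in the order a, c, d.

Initial committed: {a=5, c=12}
Op 1: UPDATE d=17 (auto-commit; committed d=17)
Op 2: UPDATE c=27 (auto-commit; committed c=27)
Op 3: UPDATE d=1 (auto-commit; committed d=1)
Op 4: UPDATE c=20 (auto-commit; committed c=20)
Op 5: BEGIN: in_txn=True, pending={}
Op 6: ROLLBACK: discarded pending []; in_txn=False
Op 7: BEGIN: in_txn=True, pending={}
Final committed: {a=5, c=20, d=1}

Answer: 5 20 1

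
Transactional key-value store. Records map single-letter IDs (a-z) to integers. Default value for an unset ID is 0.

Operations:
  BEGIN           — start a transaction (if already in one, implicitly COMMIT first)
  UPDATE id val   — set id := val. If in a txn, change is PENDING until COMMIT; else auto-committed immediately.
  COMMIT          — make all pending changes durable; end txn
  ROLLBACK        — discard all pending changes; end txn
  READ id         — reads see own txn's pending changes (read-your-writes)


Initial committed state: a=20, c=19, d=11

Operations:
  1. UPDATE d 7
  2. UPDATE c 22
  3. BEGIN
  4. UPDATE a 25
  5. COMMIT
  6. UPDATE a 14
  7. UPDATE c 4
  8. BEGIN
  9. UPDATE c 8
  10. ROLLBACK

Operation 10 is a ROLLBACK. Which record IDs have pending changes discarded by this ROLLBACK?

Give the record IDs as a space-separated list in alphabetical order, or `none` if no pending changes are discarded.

Initial committed: {a=20, c=19, d=11}
Op 1: UPDATE d=7 (auto-commit; committed d=7)
Op 2: UPDATE c=22 (auto-commit; committed c=22)
Op 3: BEGIN: in_txn=True, pending={}
Op 4: UPDATE a=25 (pending; pending now {a=25})
Op 5: COMMIT: merged ['a'] into committed; committed now {a=25, c=22, d=7}
Op 6: UPDATE a=14 (auto-commit; committed a=14)
Op 7: UPDATE c=4 (auto-commit; committed c=4)
Op 8: BEGIN: in_txn=True, pending={}
Op 9: UPDATE c=8 (pending; pending now {c=8})
Op 10: ROLLBACK: discarded pending ['c']; in_txn=False
ROLLBACK at op 10 discards: ['c']

Answer: c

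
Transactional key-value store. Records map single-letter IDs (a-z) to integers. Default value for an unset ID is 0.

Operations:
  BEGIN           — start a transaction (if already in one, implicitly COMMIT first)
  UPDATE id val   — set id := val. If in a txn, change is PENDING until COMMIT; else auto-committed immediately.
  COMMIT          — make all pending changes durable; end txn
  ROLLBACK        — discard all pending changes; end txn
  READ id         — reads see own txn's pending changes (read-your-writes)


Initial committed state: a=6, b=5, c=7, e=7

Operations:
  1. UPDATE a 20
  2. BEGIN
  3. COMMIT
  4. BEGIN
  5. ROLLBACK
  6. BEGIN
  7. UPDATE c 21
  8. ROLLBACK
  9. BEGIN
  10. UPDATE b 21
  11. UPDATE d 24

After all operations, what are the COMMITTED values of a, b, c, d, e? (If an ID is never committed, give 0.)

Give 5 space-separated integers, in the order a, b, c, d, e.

Answer: 20 5 7 0 7

Derivation:
Initial committed: {a=6, b=5, c=7, e=7}
Op 1: UPDATE a=20 (auto-commit; committed a=20)
Op 2: BEGIN: in_txn=True, pending={}
Op 3: COMMIT: merged [] into committed; committed now {a=20, b=5, c=7, e=7}
Op 4: BEGIN: in_txn=True, pending={}
Op 5: ROLLBACK: discarded pending []; in_txn=False
Op 6: BEGIN: in_txn=True, pending={}
Op 7: UPDATE c=21 (pending; pending now {c=21})
Op 8: ROLLBACK: discarded pending ['c']; in_txn=False
Op 9: BEGIN: in_txn=True, pending={}
Op 10: UPDATE b=21 (pending; pending now {b=21})
Op 11: UPDATE d=24 (pending; pending now {b=21, d=24})
Final committed: {a=20, b=5, c=7, e=7}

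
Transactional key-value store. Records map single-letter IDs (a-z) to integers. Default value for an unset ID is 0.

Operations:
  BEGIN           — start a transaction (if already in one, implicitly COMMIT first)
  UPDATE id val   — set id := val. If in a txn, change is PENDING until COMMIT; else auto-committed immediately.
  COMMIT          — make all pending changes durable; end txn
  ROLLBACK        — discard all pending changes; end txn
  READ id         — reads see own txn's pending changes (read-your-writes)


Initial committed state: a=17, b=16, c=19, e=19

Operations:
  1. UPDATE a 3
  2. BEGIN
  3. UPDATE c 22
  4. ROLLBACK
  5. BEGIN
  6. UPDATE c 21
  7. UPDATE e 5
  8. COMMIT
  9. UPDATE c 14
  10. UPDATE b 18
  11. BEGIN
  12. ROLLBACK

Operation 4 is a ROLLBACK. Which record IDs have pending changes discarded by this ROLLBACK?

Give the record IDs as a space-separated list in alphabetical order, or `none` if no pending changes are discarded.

Answer: c

Derivation:
Initial committed: {a=17, b=16, c=19, e=19}
Op 1: UPDATE a=3 (auto-commit; committed a=3)
Op 2: BEGIN: in_txn=True, pending={}
Op 3: UPDATE c=22 (pending; pending now {c=22})
Op 4: ROLLBACK: discarded pending ['c']; in_txn=False
Op 5: BEGIN: in_txn=True, pending={}
Op 6: UPDATE c=21 (pending; pending now {c=21})
Op 7: UPDATE e=5 (pending; pending now {c=21, e=5})
Op 8: COMMIT: merged ['c', 'e'] into committed; committed now {a=3, b=16, c=21, e=5}
Op 9: UPDATE c=14 (auto-commit; committed c=14)
Op 10: UPDATE b=18 (auto-commit; committed b=18)
Op 11: BEGIN: in_txn=True, pending={}
Op 12: ROLLBACK: discarded pending []; in_txn=False
ROLLBACK at op 4 discards: ['c']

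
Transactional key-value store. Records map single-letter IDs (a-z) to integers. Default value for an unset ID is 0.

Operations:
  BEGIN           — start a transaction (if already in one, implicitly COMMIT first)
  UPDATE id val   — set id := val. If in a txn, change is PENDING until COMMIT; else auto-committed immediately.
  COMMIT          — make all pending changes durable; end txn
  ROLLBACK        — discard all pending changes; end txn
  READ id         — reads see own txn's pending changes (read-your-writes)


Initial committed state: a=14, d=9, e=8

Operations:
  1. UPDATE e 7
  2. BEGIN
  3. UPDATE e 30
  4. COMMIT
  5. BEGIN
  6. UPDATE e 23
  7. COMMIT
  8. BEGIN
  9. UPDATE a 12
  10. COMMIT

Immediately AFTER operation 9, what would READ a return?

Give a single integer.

Initial committed: {a=14, d=9, e=8}
Op 1: UPDATE e=7 (auto-commit; committed e=7)
Op 2: BEGIN: in_txn=True, pending={}
Op 3: UPDATE e=30 (pending; pending now {e=30})
Op 4: COMMIT: merged ['e'] into committed; committed now {a=14, d=9, e=30}
Op 5: BEGIN: in_txn=True, pending={}
Op 6: UPDATE e=23 (pending; pending now {e=23})
Op 7: COMMIT: merged ['e'] into committed; committed now {a=14, d=9, e=23}
Op 8: BEGIN: in_txn=True, pending={}
Op 9: UPDATE a=12 (pending; pending now {a=12})
After op 9: visible(a) = 12 (pending={a=12}, committed={a=14, d=9, e=23})

Answer: 12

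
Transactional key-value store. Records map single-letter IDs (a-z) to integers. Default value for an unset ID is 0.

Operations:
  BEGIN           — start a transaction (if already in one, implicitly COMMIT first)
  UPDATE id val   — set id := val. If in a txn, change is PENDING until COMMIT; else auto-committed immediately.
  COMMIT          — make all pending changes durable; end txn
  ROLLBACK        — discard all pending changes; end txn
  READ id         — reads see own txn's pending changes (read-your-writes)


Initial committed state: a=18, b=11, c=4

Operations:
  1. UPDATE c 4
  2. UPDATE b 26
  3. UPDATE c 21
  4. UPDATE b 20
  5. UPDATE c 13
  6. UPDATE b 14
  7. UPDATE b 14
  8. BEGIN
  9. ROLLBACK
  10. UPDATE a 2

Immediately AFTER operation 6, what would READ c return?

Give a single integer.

Initial committed: {a=18, b=11, c=4}
Op 1: UPDATE c=4 (auto-commit; committed c=4)
Op 2: UPDATE b=26 (auto-commit; committed b=26)
Op 3: UPDATE c=21 (auto-commit; committed c=21)
Op 4: UPDATE b=20 (auto-commit; committed b=20)
Op 5: UPDATE c=13 (auto-commit; committed c=13)
Op 6: UPDATE b=14 (auto-commit; committed b=14)
After op 6: visible(c) = 13 (pending={}, committed={a=18, b=14, c=13})

Answer: 13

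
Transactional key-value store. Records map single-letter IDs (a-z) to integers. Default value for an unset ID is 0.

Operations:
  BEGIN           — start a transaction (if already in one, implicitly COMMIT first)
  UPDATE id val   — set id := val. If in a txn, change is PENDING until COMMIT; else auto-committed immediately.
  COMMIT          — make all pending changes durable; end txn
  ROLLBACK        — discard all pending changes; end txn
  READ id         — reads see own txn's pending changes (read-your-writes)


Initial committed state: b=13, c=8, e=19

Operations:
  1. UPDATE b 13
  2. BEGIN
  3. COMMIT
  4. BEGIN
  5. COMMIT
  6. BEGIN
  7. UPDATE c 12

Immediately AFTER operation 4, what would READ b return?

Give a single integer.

Answer: 13

Derivation:
Initial committed: {b=13, c=8, e=19}
Op 1: UPDATE b=13 (auto-commit; committed b=13)
Op 2: BEGIN: in_txn=True, pending={}
Op 3: COMMIT: merged [] into committed; committed now {b=13, c=8, e=19}
Op 4: BEGIN: in_txn=True, pending={}
After op 4: visible(b) = 13 (pending={}, committed={b=13, c=8, e=19})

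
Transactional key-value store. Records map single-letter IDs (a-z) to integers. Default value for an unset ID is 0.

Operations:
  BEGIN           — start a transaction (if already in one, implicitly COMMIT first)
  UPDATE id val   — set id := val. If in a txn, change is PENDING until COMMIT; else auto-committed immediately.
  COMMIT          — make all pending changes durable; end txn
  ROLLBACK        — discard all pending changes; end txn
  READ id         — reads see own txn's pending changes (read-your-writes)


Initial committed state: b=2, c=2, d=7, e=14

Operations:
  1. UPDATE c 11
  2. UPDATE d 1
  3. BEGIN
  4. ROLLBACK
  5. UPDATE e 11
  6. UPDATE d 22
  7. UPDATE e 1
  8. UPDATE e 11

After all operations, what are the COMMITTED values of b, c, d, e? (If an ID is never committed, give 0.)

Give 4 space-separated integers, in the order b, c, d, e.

Initial committed: {b=2, c=2, d=7, e=14}
Op 1: UPDATE c=11 (auto-commit; committed c=11)
Op 2: UPDATE d=1 (auto-commit; committed d=1)
Op 3: BEGIN: in_txn=True, pending={}
Op 4: ROLLBACK: discarded pending []; in_txn=False
Op 5: UPDATE e=11 (auto-commit; committed e=11)
Op 6: UPDATE d=22 (auto-commit; committed d=22)
Op 7: UPDATE e=1 (auto-commit; committed e=1)
Op 8: UPDATE e=11 (auto-commit; committed e=11)
Final committed: {b=2, c=11, d=22, e=11}

Answer: 2 11 22 11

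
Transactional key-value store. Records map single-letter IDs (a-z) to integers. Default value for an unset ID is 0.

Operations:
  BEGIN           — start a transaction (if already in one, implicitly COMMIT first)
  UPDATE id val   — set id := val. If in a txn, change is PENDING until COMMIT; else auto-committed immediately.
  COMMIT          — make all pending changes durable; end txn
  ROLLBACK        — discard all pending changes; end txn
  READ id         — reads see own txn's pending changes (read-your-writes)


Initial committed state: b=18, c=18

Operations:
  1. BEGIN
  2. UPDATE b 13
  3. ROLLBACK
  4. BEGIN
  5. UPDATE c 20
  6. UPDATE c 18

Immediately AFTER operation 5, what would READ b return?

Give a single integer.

Answer: 18

Derivation:
Initial committed: {b=18, c=18}
Op 1: BEGIN: in_txn=True, pending={}
Op 2: UPDATE b=13 (pending; pending now {b=13})
Op 3: ROLLBACK: discarded pending ['b']; in_txn=False
Op 4: BEGIN: in_txn=True, pending={}
Op 5: UPDATE c=20 (pending; pending now {c=20})
After op 5: visible(b) = 18 (pending={c=20}, committed={b=18, c=18})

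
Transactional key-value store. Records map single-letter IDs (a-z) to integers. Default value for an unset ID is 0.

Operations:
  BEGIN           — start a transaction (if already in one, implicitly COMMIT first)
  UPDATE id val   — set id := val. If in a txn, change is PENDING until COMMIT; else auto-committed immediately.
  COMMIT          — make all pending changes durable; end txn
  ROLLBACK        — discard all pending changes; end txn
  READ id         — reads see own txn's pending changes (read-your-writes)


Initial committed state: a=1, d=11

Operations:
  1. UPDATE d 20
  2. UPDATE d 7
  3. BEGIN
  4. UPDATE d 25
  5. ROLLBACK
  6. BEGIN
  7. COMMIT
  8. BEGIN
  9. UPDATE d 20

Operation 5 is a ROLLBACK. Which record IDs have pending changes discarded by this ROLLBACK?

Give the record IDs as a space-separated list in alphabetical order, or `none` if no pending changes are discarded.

Initial committed: {a=1, d=11}
Op 1: UPDATE d=20 (auto-commit; committed d=20)
Op 2: UPDATE d=7 (auto-commit; committed d=7)
Op 3: BEGIN: in_txn=True, pending={}
Op 4: UPDATE d=25 (pending; pending now {d=25})
Op 5: ROLLBACK: discarded pending ['d']; in_txn=False
Op 6: BEGIN: in_txn=True, pending={}
Op 7: COMMIT: merged [] into committed; committed now {a=1, d=7}
Op 8: BEGIN: in_txn=True, pending={}
Op 9: UPDATE d=20 (pending; pending now {d=20})
ROLLBACK at op 5 discards: ['d']

Answer: d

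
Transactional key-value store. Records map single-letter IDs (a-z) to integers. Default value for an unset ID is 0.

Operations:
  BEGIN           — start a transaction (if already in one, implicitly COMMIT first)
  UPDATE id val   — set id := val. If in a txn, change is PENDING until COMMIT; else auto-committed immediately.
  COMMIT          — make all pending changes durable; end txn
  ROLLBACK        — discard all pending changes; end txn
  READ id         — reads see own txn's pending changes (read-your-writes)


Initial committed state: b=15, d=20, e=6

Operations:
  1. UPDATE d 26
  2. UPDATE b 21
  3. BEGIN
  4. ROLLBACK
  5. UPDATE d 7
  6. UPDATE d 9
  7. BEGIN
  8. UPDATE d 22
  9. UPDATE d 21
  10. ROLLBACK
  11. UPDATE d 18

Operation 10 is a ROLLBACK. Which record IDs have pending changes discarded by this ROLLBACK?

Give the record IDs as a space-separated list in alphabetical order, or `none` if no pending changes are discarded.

Answer: d

Derivation:
Initial committed: {b=15, d=20, e=6}
Op 1: UPDATE d=26 (auto-commit; committed d=26)
Op 2: UPDATE b=21 (auto-commit; committed b=21)
Op 3: BEGIN: in_txn=True, pending={}
Op 4: ROLLBACK: discarded pending []; in_txn=False
Op 5: UPDATE d=7 (auto-commit; committed d=7)
Op 6: UPDATE d=9 (auto-commit; committed d=9)
Op 7: BEGIN: in_txn=True, pending={}
Op 8: UPDATE d=22 (pending; pending now {d=22})
Op 9: UPDATE d=21 (pending; pending now {d=21})
Op 10: ROLLBACK: discarded pending ['d']; in_txn=False
Op 11: UPDATE d=18 (auto-commit; committed d=18)
ROLLBACK at op 10 discards: ['d']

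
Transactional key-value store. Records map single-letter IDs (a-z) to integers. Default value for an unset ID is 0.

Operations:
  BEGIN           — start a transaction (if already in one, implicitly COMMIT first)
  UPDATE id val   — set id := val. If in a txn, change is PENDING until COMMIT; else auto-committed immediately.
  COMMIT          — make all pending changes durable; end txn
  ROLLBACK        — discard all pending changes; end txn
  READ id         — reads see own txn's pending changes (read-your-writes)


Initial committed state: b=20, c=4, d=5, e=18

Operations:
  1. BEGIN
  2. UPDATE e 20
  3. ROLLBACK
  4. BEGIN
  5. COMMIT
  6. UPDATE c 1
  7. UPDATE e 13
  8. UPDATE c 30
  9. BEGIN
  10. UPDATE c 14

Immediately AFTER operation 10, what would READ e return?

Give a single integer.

Initial committed: {b=20, c=4, d=5, e=18}
Op 1: BEGIN: in_txn=True, pending={}
Op 2: UPDATE e=20 (pending; pending now {e=20})
Op 3: ROLLBACK: discarded pending ['e']; in_txn=False
Op 4: BEGIN: in_txn=True, pending={}
Op 5: COMMIT: merged [] into committed; committed now {b=20, c=4, d=5, e=18}
Op 6: UPDATE c=1 (auto-commit; committed c=1)
Op 7: UPDATE e=13 (auto-commit; committed e=13)
Op 8: UPDATE c=30 (auto-commit; committed c=30)
Op 9: BEGIN: in_txn=True, pending={}
Op 10: UPDATE c=14 (pending; pending now {c=14})
After op 10: visible(e) = 13 (pending={c=14}, committed={b=20, c=30, d=5, e=13})

Answer: 13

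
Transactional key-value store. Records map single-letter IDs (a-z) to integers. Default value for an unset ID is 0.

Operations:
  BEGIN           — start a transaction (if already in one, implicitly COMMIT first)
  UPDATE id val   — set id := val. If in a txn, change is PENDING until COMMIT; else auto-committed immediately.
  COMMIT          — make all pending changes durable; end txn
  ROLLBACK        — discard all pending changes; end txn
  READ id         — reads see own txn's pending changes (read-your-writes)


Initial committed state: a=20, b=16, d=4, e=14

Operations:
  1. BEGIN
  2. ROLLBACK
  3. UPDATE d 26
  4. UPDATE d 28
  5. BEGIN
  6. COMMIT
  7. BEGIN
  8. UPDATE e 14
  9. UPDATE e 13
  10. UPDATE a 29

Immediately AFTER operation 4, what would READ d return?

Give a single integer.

Answer: 28

Derivation:
Initial committed: {a=20, b=16, d=4, e=14}
Op 1: BEGIN: in_txn=True, pending={}
Op 2: ROLLBACK: discarded pending []; in_txn=False
Op 3: UPDATE d=26 (auto-commit; committed d=26)
Op 4: UPDATE d=28 (auto-commit; committed d=28)
After op 4: visible(d) = 28 (pending={}, committed={a=20, b=16, d=28, e=14})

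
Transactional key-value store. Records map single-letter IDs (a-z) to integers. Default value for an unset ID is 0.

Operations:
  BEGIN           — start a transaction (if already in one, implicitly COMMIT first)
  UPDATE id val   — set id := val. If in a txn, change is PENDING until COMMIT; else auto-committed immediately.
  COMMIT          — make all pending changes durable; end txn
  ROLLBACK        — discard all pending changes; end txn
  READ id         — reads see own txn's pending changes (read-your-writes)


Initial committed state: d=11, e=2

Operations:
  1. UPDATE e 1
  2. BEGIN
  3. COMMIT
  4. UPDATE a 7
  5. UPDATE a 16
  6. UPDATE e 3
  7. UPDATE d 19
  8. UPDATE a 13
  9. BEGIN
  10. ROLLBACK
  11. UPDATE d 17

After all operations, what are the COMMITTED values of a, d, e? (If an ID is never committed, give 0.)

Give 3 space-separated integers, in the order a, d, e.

Answer: 13 17 3

Derivation:
Initial committed: {d=11, e=2}
Op 1: UPDATE e=1 (auto-commit; committed e=1)
Op 2: BEGIN: in_txn=True, pending={}
Op 3: COMMIT: merged [] into committed; committed now {d=11, e=1}
Op 4: UPDATE a=7 (auto-commit; committed a=7)
Op 5: UPDATE a=16 (auto-commit; committed a=16)
Op 6: UPDATE e=3 (auto-commit; committed e=3)
Op 7: UPDATE d=19 (auto-commit; committed d=19)
Op 8: UPDATE a=13 (auto-commit; committed a=13)
Op 9: BEGIN: in_txn=True, pending={}
Op 10: ROLLBACK: discarded pending []; in_txn=False
Op 11: UPDATE d=17 (auto-commit; committed d=17)
Final committed: {a=13, d=17, e=3}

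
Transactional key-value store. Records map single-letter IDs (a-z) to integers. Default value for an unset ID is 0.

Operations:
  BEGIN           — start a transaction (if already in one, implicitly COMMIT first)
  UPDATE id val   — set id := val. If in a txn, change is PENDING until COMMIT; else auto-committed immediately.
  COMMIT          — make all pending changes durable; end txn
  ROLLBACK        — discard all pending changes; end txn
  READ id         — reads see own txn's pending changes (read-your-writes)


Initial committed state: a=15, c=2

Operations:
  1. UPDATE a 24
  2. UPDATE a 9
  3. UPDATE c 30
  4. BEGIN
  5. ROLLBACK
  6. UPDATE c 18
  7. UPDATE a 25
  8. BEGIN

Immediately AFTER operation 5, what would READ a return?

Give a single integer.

Answer: 9

Derivation:
Initial committed: {a=15, c=2}
Op 1: UPDATE a=24 (auto-commit; committed a=24)
Op 2: UPDATE a=9 (auto-commit; committed a=9)
Op 3: UPDATE c=30 (auto-commit; committed c=30)
Op 4: BEGIN: in_txn=True, pending={}
Op 5: ROLLBACK: discarded pending []; in_txn=False
After op 5: visible(a) = 9 (pending={}, committed={a=9, c=30})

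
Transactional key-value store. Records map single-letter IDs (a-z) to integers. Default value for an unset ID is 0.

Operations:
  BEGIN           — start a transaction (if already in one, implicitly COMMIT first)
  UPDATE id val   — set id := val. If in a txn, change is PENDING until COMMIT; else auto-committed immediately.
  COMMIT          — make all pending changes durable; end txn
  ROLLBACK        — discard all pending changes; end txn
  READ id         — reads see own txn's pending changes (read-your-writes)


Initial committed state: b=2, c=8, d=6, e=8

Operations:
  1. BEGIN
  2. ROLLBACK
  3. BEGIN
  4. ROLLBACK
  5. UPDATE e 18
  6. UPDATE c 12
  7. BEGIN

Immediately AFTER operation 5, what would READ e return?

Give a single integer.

Initial committed: {b=2, c=8, d=6, e=8}
Op 1: BEGIN: in_txn=True, pending={}
Op 2: ROLLBACK: discarded pending []; in_txn=False
Op 3: BEGIN: in_txn=True, pending={}
Op 4: ROLLBACK: discarded pending []; in_txn=False
Op 5: UPDATE e=18 (auto-commit; committed e=18)
After op 5: visible(e) = 18 (pending={}, committed={b=2, c=8, d=6, e=18})

Answer: 18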